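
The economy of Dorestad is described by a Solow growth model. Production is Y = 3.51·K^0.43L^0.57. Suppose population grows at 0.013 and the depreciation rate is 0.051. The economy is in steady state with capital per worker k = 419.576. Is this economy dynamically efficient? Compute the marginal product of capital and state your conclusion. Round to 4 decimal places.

Capital per worker breaks even when investment replaces (n + δ)·k; here n + δ = 0.064.
MPK = 0.43·3.51·k^(0.43−1) = 0.43·3.51·419.576^(-0.57) ≈ 0.0483.
MPK < 0.064, so the economy is dynamically inefficient (over-saving).

dynamically inefficient; MPK ≈ 0.0483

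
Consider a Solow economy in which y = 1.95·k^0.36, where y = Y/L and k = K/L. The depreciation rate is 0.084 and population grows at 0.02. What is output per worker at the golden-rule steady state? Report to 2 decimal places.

Capital per worker breaks even when investment replaces (n + δ)·k; here n + δ = 0.104.
Golden rule sets MPK = n+δ: 0.36·1.95·k^(0.36−1) = 0.104, so k_gold = (0.36·1.95/0.104)^(1/0.64) ≈ 19.7600.
Output: y_gold = 1.95·k_gold^0.36 = 1.95·19.7600^0.36 ≈ 5.7084.

y_gold ≈ 5.71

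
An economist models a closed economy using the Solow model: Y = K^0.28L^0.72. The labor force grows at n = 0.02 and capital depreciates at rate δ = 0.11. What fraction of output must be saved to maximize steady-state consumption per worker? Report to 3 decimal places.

n + δ = 0.02 + 0.11 = 0.13.
At the golden rule MPK = n+δ, and in any Cobb-Douglas steady state s = (n+δ)·k/y = MPK·k/y = capital's share 0.28.

s_gold = 0.280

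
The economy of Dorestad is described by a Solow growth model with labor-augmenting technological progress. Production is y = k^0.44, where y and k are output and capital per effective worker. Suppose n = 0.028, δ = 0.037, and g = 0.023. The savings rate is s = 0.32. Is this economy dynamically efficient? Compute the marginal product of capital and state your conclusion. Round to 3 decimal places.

dynamically efficient; MPK ≈ 0.121

Break-even investment rate: n + g + δ = 0.028 + 0.023 + 0.037 = 0.088.
Steady-state k*: s·k^0.44 = 0.088·k gives k* = (0.32/0.088)^(1/0.56) ≈ 10.0275.
MPK = 0.44·10.0275^(-0.56) ≈ 0.1210.
MPK > n+g+δ = 0.088, so the economy is dynamically efficient (under-saving).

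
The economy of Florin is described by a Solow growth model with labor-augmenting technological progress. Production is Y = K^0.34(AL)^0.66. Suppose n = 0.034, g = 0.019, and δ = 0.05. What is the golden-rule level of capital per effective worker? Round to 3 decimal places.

The effective depreciation rate is n + g + δ = 0.034 + 0.019 + 0.05 = 0.103.
At the golden rule the marginal product of capital equals n+g+δ: 0.34·k^(0.34−1) = 0.103. Solving, k_gold = (0.34/0.103)^(1/0.66) ≈ 6.1069.

k_gold ≈ 6.107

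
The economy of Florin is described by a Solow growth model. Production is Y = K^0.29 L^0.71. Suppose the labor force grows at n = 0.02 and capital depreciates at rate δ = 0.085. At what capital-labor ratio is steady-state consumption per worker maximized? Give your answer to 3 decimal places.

k_gold ≈ 4.182

n + δ = 0.02 + 0.085 = 0.105.
At the golden rule the marginal product of capital equals n+δ: 0.29·k^(0.29−1) = 0.105. Solving, k_gold = (0.29/0.105)^(1/0.71) ≈ 4.1824.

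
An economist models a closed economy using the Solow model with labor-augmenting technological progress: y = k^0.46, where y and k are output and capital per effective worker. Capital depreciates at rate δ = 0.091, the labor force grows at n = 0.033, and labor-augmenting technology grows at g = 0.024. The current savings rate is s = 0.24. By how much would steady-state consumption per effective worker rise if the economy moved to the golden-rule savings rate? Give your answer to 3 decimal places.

The effective depreciation rate is n + g + δ = 0.033 + 0.024 + 0.091 = 0.148.
Current steady state (s = 0.24): k* = (0.24/0.148)^(1/0.54) ≈ 2.4479, y* = 2.4479^0.46 ≈ 1.5095, c* = (1−0.24)·1.5095 ≈ 1.1473.
Golden rule sets MPK = n+g+δ: 0.46·k^(0.46−1) = 0.148, so k_gold = (0.46/0.148)^(1/0.54) ≈ 8.1664.
y_gold = 8.1664^0.46 ≈ 2.6274, c_gold = y_gold − 0.148·k_gold ≈ 1.4188.
Gain: Δc = 1.4188 − 1.1473 ≈ 0.2716.

Δc ≈ 0.272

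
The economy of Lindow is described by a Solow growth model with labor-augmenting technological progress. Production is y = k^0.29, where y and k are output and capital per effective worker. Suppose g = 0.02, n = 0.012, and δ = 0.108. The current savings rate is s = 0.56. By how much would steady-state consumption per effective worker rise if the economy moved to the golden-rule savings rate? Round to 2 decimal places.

Δc ≈ 0.18

Capital per effective worker breaks even when investment replaces (n + g + δ)·k; here n + g + δ = 0.14.
Current steady state (s = 0.56): k* = (0.56/0.14)^(1/0.71) ≈ 7.0465, y* = 7.0465^0.29 ≈ 1.7616, c* = (1−0.56)·1.7616 ≈ 0.7751.
Golden rule sets MPK = n+g+δ: 0.29·k^(0.29−1) = 0.14, so k_gold = (0.29/0.14)^(1/0.71) ≈ 2.7890.
y_gold = 2.7890^0.29 ≈ 1.3464, c_gold = y_gold − 0.14·k_gold ≈ 0.9560.
Gain: Δc = 0.9560 − 0.7751 ≈ 0.1808.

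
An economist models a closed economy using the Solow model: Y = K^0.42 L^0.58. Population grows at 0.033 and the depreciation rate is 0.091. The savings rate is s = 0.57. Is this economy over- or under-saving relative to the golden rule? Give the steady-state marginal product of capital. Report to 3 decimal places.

over-saving; MPK ≈ 0.091

The effective depreciation rate is n + δ = 0.033 + 0.091 = 0.124.
Steady-state k*: s·k^0.42 = 0.124·k gives k* = (0.57/0.124)^(1/0.58) ≈ 13.8727.
MPK = 0.42·13.8727^(-0.58) ≈ 0.0914.
MPK < n+δ = 0.124, so the economy is dynamically inefficient (over-saving).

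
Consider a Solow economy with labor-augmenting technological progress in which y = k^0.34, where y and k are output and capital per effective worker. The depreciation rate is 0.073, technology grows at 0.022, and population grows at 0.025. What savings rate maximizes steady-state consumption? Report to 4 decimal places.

s_gold = 0.3400

The effective depreciation rate is n + g + δ = 0.025 + 0.022 + 0.073 = 0.12.
At the golden rule MPK = n+g+δ, and in any Cobb-Douglas steady state s = (n+g+δ)·k/y = MPK·k/y = capital's share 0.34.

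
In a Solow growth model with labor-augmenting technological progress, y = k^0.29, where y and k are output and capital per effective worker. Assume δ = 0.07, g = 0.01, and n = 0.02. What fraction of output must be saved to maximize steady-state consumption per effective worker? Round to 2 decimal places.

Break-even investment rate: n + g + δ = 0.02 + 0.01 + 0.07 = 0.1.
At the golden rule MPK = n+g+δ, and in any Cobb-Douglas steady state s = (n+g+δ)·k/y = MPK·k/y = capital's share 0.29.

s_gold = 0.29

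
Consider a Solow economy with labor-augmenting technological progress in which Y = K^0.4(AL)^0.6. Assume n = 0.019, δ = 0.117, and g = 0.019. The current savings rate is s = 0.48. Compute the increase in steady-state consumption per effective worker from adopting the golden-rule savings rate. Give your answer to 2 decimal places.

Δc ≈ 0.02

n + g + δ = 0.019 + 0.019 + 0.117 = 0.155.
Current steady state (s = 0.48): k* = (0.48/0.155)^(1/0.6) ≈ 6.5793, y* = 6.5793^0.4 ≈ 2.1246, c* = (1−0.48)·2.1246 ≈ 1.1048.
Golden rule sets MPK = n+g+δ: 0.4·k^(0.4−1) = 0.155, so k_gold = (0.4/0.155)^(1/0.6) ≈ 4.8553.
y_gold = 4.8553^0.4 ≈ 1.8814, c_gold = y_gold − 0.155·k_gold ≈ 1.1289.
Gain: Δc = 1.1289 − 1.1048 ≈ 0.0241.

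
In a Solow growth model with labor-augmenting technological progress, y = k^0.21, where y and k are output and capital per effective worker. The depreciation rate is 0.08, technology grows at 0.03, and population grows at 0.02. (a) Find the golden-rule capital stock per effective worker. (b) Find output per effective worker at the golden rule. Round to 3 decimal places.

(a) k_gold ≈ 1.835; (b) y_gold ≈ 1.136

Break-even investment rate: n + g + δ = 0.02 + 0.03 + 0.08 = 0.13.
Golden rule sets MPK = n+g+δ: 0.21·k^(0.21−1) = 0.13, so k_gold = (0.21/0.13)^(1/0.79) ≈ 1.8350.
y_gold = 1.8350^0.21 ≈ 1.1360.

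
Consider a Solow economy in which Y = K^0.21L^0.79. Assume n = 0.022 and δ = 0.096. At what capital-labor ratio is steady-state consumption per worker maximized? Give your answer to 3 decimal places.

Capital per worker breaks even when investment replaces (n + δ)·k; here n + δ = 0.118.
Golden rule sets MPK = n+δ: 0.21·k^(0.21−1) = 0.118, so k_gold = (0.21/0.118)^(1/0.79) ≈ 2.0744.

k_gold ≈ 2.074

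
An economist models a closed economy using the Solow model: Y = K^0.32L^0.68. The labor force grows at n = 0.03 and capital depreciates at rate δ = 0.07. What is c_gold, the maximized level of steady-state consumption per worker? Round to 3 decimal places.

Capital per worker breaks even when investment replaces (n + δ)·k; here n + δ = 0.1.
Maximizing c = f(k) − (n+δ)·k gives f'(k) = n+δ, i.e. 0.32·k^(0.32−1) = 0.1, so k_gold = (0.32/0.1)^(1/0.68) ≈ 5.5318.
y_gold = 5.5318^0.32 ≈ 1.7287.
c_gold = y_gold − (n+δ)·k_gold = 1.7287 − 0.1·5.5318 ≈ 1.1755.

c_gold ≈ 1.176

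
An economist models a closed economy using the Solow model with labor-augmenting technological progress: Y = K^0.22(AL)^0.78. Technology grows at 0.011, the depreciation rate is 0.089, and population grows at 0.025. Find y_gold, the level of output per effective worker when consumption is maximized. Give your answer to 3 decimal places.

y_gold ≈ 1.173

Capital per effective worker breaks even when investment replaces (n + g + δ)·k; here n + g + δ = 0.125.
Maximizing c = f(k) − (n+g+δ)·k gives f'(k) = n+g+δ, i.e. 0.22·k^(0.22−1) = 0.125, so k_gold = (0.22/0.125)^(1/0.78) ≈ 2.0642.
Output: y_gold = k_gold^0.22 = 2.0642^0.22 ≈ 1.1729.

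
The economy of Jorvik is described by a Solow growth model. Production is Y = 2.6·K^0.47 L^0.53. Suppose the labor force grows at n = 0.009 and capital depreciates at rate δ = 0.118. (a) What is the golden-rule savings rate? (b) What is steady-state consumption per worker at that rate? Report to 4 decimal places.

Capital per worker breaks even when investment replaces (n + δ)·k; here n + δ = 0.127.
For Cobb-Douglas, s_gold equals capital's share: s_gold = 0.47.
Setting f'(k) = n+δ gives 0.47·2.6·k^(0.47−1) = 0.127, hence k_gold = (0.47·2.6/0.127)^(1/0.53) ≈ 71.6509.
y_gold = 2.6·71.6509^0.47 ≈ 19.3610; c_gold = (1−0.47)·y_gold ≈ 10.2613.

(a) s_gold = 0.4700; (b) c_gold ≈ 10.2613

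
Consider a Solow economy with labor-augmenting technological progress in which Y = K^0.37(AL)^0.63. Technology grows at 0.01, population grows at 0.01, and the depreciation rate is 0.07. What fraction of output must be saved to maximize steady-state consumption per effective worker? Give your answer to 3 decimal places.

The effective depreciation rate is n + g + δ = 0.01 + 0.01 + 0.07 = 0.09.
At the golden rule MPK = n+g+δ, and in any Cobb-Douglas steady state s = (n+g+δ)·k/y = MPK·k/y = capital's share 0.37.

s_gold = 0.370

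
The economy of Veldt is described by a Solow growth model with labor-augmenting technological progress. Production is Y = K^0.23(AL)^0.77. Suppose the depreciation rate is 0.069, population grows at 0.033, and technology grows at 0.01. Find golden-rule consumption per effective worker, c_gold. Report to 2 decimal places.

c_gold ≈ 0.95

n + g + δ = 0.033 + 0.01 + 0.069 = 0.112.
At the golden rule the marginal product of capital equals n+g+δ: 0.23·k^(0.23−1) = 0.112. Solving, k_gold = (0.23/0.112)^(1/0.77) ≈ 2.5460.
y_gold = 2.5460^0.23 ≈ 1.2398.
c_gold = y_gold − (n+g+δ)·k_gold = 1.2398 − 0.112·2.5460 ≈ 0.9546.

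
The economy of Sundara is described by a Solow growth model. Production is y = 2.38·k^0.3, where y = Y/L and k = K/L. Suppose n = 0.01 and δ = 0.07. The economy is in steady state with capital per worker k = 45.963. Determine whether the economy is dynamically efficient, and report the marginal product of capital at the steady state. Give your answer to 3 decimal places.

dynamically inefficient; MPK ≈ 0.049

The effective depreciation rate is n + δ = 0.01 + 0.07 = 0.08.
MPK = 0.3·2.38·k^(0.3−1) = 0.3·2.38·45.963^(-0.7) ≈ 0.0490.
MPK < 0.08, so the economy is dynamically inefficient (over-saving).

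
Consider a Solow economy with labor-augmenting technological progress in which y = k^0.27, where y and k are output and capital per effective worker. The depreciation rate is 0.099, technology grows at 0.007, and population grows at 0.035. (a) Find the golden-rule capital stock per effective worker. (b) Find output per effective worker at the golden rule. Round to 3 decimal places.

n + g + δ = 0.035 + 0.007 + 0.099 = 0.141.
At the golden rule the marginal product of capital equals n+g+δ: 0.27·k^(0.27−1) = 0.141. Solving, k_gold = (0.27/0.141)^(1/0.73) ≈ 2.4350.
y_gold = 2.4350^0.27 ≈ 1.2716.

(a) k_gold ≈ 2.435; (b) y_gold ≈ 1.272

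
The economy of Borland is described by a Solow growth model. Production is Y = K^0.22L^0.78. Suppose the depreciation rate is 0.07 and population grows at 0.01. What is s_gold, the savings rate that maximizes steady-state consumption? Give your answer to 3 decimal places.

n + δ = 0.01 + 0.07 = 0.08.
At the golden rule MPK = n+δ, and in any Cobb-Douglas steady state s = (n+δ)·k/y = MPK·k/y = capital's share 0.22.

s_gold = 0.220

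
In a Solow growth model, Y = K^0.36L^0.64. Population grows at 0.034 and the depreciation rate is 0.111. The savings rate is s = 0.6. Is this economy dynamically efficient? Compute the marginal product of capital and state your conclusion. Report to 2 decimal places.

dynamically inefficient; MPK ≈ 0.09

Break-even investment rate: n + δ = 0.034 + 0.111 = 0.145.
Steady-state k*: s·k^0.36 = 0.145·k gives k* = (0.6/0.145)^(1/0.64) ≈ 9.1986.
MPK = 0.36·9.1986^(-0.64) ≈ 0.0870.
MPK < n+δ = 0.145, so the economy is dynamically inefficient (over-saving).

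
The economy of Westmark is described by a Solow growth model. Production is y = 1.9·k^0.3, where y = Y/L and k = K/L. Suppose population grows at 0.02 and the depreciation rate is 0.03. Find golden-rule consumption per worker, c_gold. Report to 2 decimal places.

The effective depreciation rate is n + δ = 0.02 + 0.03 = 0.05.
Setting f'(k) = n+δ gives 0.3·1.9·k^(0.3−1) = 0.05, hence k_gold = (0.3·1.9/0.05)^(1/0.7) ≈ 32.3492.
y_gold = 1.9·32.3492^0.3 ≈ 5.3915.
c_gold = y_gold − (n+δ)·k_gold = 5.3915 − 0.05·32.3492 ≈ 3.7741.

c_gold ≈ 3.77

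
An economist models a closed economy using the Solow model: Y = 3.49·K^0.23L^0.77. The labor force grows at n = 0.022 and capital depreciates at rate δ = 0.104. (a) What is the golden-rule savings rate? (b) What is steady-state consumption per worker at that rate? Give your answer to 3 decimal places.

(a) s_gold = 0.230; (b) c_gold ≈ 4.672

Break-even investment rate: n + δ = 0.022 + 0.104 = 0.126.
For Cobb-Douglas, s_gold equals capital's share: s_gold = 0.23.
At the golden rule the marginal product of capital equals n+δ: 0.23·3.49·k^(0.23−1) = 0.126. Solving, k_gold = (0.23·3.49/0.126)^(1/0.77) ≈ 11.0763.
y_gold = 3.49·11.0763^0.23 ≈ 6.0679; c_gold = (1−0.23)·y_gold ≈ 4.6723.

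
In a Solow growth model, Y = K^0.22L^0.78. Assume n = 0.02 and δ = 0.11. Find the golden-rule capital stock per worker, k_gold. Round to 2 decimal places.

k_gold ≈ 1.96

Break-even investment rate: n + δ = 0.02 + 0.11 = 0.13.
Maximizing c = f(k) − (n+δ)·k gives f'(k) = n+δ, i.e. 0.22·k^(0.22−1) = 0.13, so k_gold = (0.22/0.13)^(1/0.78) ≈ 1.9630.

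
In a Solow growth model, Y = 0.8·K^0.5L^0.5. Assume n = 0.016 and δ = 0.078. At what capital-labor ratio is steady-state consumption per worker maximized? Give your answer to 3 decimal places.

Capital per worker breaks even when investment replaces (n + δ)·k; here n + δ = 0.094.
Golden rule sets MPK = n+δ: 0.5·0.8·k^(0.5−1) = 0.094, so k_gold = (0.5·0.8/0.094)^(1/0.5) ≈ 18.1077.

k_gold ≈ 18.108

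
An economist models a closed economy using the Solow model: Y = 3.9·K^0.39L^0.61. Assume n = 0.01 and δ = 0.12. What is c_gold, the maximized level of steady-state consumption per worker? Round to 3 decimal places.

The effective depreciation rate is n + δ = 0.01 + 0.12 = 0.13.
Golden rule sets MPK = n+δ: 0.39·3.9·k^(0.39−1) = 0.13, so k_gold = (0.39·3.9/0.13)^(1/0.61) ≈ 56.3799.
y_gold = 3.9·56.3799^0.39 ≈ 18.7933.
c_gold = y_gold − (n+δ)·k_gold = 18.7933 − 0.13·56.3799 ≈ 11.4639.

c_gold ≈ 11.464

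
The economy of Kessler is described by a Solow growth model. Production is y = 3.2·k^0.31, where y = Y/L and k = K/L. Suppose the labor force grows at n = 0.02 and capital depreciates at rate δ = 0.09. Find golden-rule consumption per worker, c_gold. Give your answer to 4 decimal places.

Break-even investment rate: n + δ = 0.02 + 0.09 = 0.11.
Golden rule sets MPK = n+δ: 0.31·3.2·k^(0.31−1) = 0.11, so k_gold = (0.31·3.2/0.11)^(1/0.69) ≈ 24.2231.
y_gold = 3.2·24.2231^0.31 ≈ 8.5953.
c_gold = y_gold − (n+δ)·k_gold = 8.5953 − 0.11·24.2231 ≈ 5.9308.

c_gold ≈ 5.9308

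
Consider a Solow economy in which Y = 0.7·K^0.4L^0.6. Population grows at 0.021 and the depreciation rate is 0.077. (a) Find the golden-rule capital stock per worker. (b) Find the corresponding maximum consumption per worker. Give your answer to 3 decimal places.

Capital per worker breaks even when investment replaces (n + δ)·k; here n + δ = 0.098.
Setting f'(k) = n+δ gives 0.4·0.7·k^(0.4−1) = 0.098, hence k_gold = (0.4·0.7/0.098)^(1/0.6) ≈ 5.7529.
y_gold = 0.7·5.7529^0.4 ≈ 1.4095; c_gold = y_gold − 0.098·k_gold ≈ 0.8457.

(a) k_gold ≈ 5.753; (b) c_gold ≈ 0.846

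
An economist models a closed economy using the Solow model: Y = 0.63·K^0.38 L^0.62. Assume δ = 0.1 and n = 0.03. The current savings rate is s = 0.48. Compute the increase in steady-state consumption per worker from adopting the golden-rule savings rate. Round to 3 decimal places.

Capital per worker breaks even when investment replaces (n + δ)·k; here n + δ = 0.13.
Current steady state (s = 0.48): k* = (0.48·0.63/0.13)^(1/0.62) ≈ 3.9026, y* = 0.63·3.9026^0.38 ≈ 1.0569, c* = (1−0.48)·1.0569 ≈ 0.5496.
Golden rule sets MPK = n+δ: 0.38·0.63·k^(0.38−1) = 0.13, so k_gold = (0.38·0.63/0.13)^(1/0.62) ≈ 2.6774.
y_gold = 0.63·2.6774^0.38 ≈ 0.9159, c_gold = y_gold − 0.13·k_gold ≈ 0.5679.
Gain: Δc = 0.5679 − 0.5496 ≈ 0.0183.

Δc ≈ 0.018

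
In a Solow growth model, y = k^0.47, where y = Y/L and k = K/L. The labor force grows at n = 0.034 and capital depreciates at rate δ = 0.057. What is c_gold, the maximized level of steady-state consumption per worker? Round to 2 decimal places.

Break-even investment rate: n + δ = 0.034 + 0.057 = 0.091.
At the golden rule the marginal product of capital equals n+δ: 0.47·k^(0.47−1) = 0.091. Solving, k_gold = (0.47/0.091)^(1/0.53) ≈ 22.1508.
y_gold = 22.1508^0.47 ≈ 4.2888.
c_gold = y_gold − (n+δ)·k_gold = 4.2888 − 0.091·22.1508 ≈ 2.2730.

c_gold ≈ 2.27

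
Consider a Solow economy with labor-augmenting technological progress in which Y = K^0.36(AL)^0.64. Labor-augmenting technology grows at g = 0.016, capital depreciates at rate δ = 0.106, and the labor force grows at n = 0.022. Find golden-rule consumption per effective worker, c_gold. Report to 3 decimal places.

c_gold ≈ 1.072

The effective depreciation rate is n + g + δ = 0.022 + 0.016 + 0.106 = 0.144.
Maximizing c = f(k) − (n+g+δ)·k gives f'(k) = n+g+δ, i.e. 0.36·k^(0.36−1) = 0.144, so k_gold = (0.36/0.144)^(1/0.64) ≈ 4.1858.
y_gold = 4.1858^0.36 ≈ 1.6743.
c_gold = y_gold − (n+g+δ)·k_gold = 1.6743 − 0.144·4.1858 ≈ 1.0716.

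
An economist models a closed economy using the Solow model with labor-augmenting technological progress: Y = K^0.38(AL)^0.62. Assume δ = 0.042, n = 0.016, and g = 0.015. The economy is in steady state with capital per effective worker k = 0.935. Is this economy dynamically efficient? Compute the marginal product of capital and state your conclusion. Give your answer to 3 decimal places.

dynamically efficient; MPK ≈ 0.396

The effective depreciation rate is n + g + δ = 0.016 + 0.015 + 0.042 = 0.073.
MPK = 0.38·k^(0.38−1) = 0.38·0.935^(-0.62) ≈ 0.3962.
MPK > 0.073, so the economy is dynamically efficient (under-saving).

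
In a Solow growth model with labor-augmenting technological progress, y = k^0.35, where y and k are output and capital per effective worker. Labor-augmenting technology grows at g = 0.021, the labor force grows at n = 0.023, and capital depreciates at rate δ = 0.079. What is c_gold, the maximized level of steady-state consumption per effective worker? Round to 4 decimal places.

n + g + δ = 0.023 + 0.021 + 0.079 = 0.123.
Maximizing c = f(k) − (n+g+δ)·k gives f'(k) = n+g+δ, i.e. 0.35·k^(0.35−1) = 0.123, so k_gold = (0.35/0.123)^(1/0.65) ≈ 4.9970.
y_gold = 4.9970^0.35 ≈ 1.7561.
c_gold = y_gold − (n+g+δ)·k_gold = 1.7561 − 0.123·4.9970 ≈ 1.1415.

c_gold ≈ 1.1415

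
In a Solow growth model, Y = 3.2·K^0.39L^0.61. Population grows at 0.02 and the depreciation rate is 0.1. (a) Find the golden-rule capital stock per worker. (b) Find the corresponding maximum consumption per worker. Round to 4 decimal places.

(a) k_gold ≈ 46.4802; (b) c_gold ≈ 8.7240

Break-even investment rate: n + δ = 0.02 + 0.1 = 0.12.
Maximizing c = f(k) − (n+δ)·k gives f'(k) = n+δ, i.e. 0.39·3.2·k^(0.39−1) = 0.12, so k_gold = (0.39·3.2/0.12)^(1/0.61) ≈ 46.4802.
y_gold = 3.2·46.4802^0.39 ≈ 14.3016; c_gold = y_gold − 0.12·k_gold ≈ 8.7240.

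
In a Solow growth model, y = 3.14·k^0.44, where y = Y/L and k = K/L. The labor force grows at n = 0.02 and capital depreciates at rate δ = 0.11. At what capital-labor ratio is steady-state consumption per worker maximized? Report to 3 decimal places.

k_gold ≈ 68.065

n + δ = 0.02 + 0.11 = 0.13.
Setting f'(k) = n+δ gives 0.44·3.14·k^(0.44−1) = 0.13, hence k_gold = (0.44·3.14/0.13)^(1/0.56) ≈ 68.0655.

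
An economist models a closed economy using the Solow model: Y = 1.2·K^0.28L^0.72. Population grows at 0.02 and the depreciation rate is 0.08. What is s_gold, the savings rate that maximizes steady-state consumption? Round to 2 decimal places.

n + δ = 0.02 + 0.08 = 0.1.
At the golden rule MPK = n+δ, and in any Cobb-Douglas steady state s = (n+δ)·k/y = MPK·k/y = capital's share 0.28.

s_gold = 0.28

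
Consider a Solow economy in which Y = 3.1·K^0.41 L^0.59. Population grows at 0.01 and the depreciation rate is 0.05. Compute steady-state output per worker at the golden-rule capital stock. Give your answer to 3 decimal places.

y_gold ≈ 25.871

The effective depreciation rate is n + δ = 0.01 + 0.05 = 0.06.
Maximizing c = f(k) − (n+δ)·k gives f'(k) = n+δ, i.e. 0.41·3.1·k^(0.41−1) = 0.06, so k_gold = (0.41·3.1/0.06)^(1/0.59) ≈ 176.7860.
Output: y_gold = 3.1·k_gold^0.41 = 3.1·176.7860^0.41 ≈ 25.8711.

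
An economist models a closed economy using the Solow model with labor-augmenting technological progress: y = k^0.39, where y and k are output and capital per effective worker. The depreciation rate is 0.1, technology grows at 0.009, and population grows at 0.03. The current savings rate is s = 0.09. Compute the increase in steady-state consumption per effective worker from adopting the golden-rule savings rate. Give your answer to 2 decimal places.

Capital per effective worker breaks even when investment replaces (n + g + δ)·k; here n + g + δ = 0.139.
Current steady state (s = 0.09): k* = (0.09/0.139)^(1/0.61) ≈ 0.4904, y* = 0.4904^0.39 ≈ 0.7574, c* = (1−0.09)·0.7574 ≈ 0.6892.
Maximizing c = f(k) − (n+g+δ)·k gives f'(k) = n+g+δ, i.e. 0.39·k^(0.39−1) = 0.139, so k_gold = (0.39/0.139)^(1/0.61) ≈ 5.4264.
y_gold = 5.4264^0.39 ≈ 1.9340, c_gold = y_gold − 0.139·k_gold ≈ 1.1797.
Gain: Δc = 1.1797 − 0.6892 ≈ 0.4905.

Δc ≈ 0.49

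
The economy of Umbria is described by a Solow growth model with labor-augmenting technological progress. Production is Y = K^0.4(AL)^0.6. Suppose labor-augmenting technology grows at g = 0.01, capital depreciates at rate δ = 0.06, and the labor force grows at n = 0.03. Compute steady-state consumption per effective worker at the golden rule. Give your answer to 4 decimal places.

n + g + δ = 0.03 + 0.01 + 0.06 = 0.1.
Maximizing c = f(k) − (n+g+δ)·k gives f'(k) = n+g+δ, i.e. 0.4·k^(0.4−1) = 0.1, so k_gold = (0.4/0.1)^(1/0.6) ≈ 10.0794.
y_gold = 10.0794^0.4 ≈ 2.5198.
c_gold = y_gold − (n+g+δ)·k_gold = 2.5198 − 0.1·10.0794 ≈ 1.5119.

c_gold ≈ 1.5119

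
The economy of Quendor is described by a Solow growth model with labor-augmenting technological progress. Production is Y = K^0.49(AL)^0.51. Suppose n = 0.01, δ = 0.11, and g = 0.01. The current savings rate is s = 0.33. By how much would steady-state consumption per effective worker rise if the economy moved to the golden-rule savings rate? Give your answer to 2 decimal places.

Capital per effective worker breaks even when investment replaces (n + g + δ)·k; here n + g + δ = 0.13.
Current steady state (s = 0.33): k* = (0.33/0.13)^(1/0.51) ≈ 6.2126, y* = 6.2126^0.49 ≈ 2.4474, c* = (1−0.33)·2.4474 ≈ 1.6398.
Golden rule sets MPK = n+g+δ: 0.49·k^(0.49−1) = 0.13, so k_gold = (0.49/0.13)^(1/0.51) ≈ 13.4868.
y_gold = 13.4868^0.49 ≈ 3.5781, c_gold = y_gold − 0.13·k_gold ≈ 1.8248.
Gain: Δc = 1.8248 − 1.6398 ≈ 0.1851.

Δc ≈ 0.19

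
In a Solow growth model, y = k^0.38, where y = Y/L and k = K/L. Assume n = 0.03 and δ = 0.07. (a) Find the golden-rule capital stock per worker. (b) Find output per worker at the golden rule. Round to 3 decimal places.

(a) k_gold ≈ 8.613; (b) y_gold ≈ 2.266

Break-even investment rate: n + δ = 0.03 + 0.07 = 0.1.
Maximizing c = f(k) − (n+δ)·k gives f'(k) = n+δ, i.e. 0.38·k^(0.38−1) = 0.1, so k_gold = (0.38/0.1)^(1/0.62) ≈ 8.6126.
y_gold = 8.6126^0.38 ≈ 2.2665.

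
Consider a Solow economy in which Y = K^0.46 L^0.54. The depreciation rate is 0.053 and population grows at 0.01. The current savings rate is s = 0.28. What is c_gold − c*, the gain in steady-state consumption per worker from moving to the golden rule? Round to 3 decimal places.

The effective depreciation rate is n + δ = 0.01 + 0.053 = 0.063.
Current steady state (s = 0.28): k* = (0.28/0.063)^(1/0.54) ≈ 15.8366, y* = 15.8366^0.46 ≈ 3.5632, c* = (1−0.28)·3.5632 ≈ 2.5655.
Maximizing c = f(k) − (n+δ)·k gives f'(k) = n+δ, i.e. 0.46·k^(0.46−1) = 0.063, so k_gold = (0.46/0.063)^(1/0.54) ≈ 39.7119.
y_gold = 39.7119^0.46 ≈ 5.4388, c_gold = y_gold − 0.063·k_gold ≈ 2.9370.
Gain: Δc = 2.9370 − 2.5655 ≈ 0.3714.

Δc ≈ 0.371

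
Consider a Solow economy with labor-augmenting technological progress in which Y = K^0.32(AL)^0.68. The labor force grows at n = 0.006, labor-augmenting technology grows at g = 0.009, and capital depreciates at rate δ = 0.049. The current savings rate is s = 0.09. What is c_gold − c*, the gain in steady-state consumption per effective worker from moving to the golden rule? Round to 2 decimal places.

Δc ≈ 0.38

The effective depreciation rate is n + g + δ = 0.006 + 0.009 + 0.049 = 0.064.
Current steady state (s = 0.09): k* = (0.09/0.064)^(1/0.68) ≈ 1.6510, y* = 1.6510^0.32 ≈ 1.1740, c* = (1−0.09)·1.1740 ≈ 1.0684.
Maximizing c = f(k) − (n+g+δ)·k gives f'(k) = n+g+δ, i.e. 0.32·k^(0.32−1) = 0.064, so k_gold = (0.32/0.064)^(1/0.68) ≈ 10.6634.
y_gold = 10.6634^0.32 ≈ 2.1327, c_gold = y_gold − 0.064·k_gold ≈ 1.4502.
Gain: Δc = 1.4502 − 1.0684 ≈ 0.3819.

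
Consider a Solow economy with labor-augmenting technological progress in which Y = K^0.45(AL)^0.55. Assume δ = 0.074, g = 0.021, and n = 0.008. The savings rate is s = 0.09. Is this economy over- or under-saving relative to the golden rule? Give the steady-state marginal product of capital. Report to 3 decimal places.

Break-even investment rate: n + g + δ = 0.008 + 0.021 + 0.074 = 0.103.
Steady-state k*: s·k^0.45 = 0.103·k gives k* = (0.09/0.103)^(1/0.55) ≈ 0.7825.
MPK = 0.45·0.7825^(-0.55) ≈ 0.5150.
MPK > n+g+δ = 0.103, so the economy is dynamically efficient (under-saving).

under-saving; MPK ≈ 0.515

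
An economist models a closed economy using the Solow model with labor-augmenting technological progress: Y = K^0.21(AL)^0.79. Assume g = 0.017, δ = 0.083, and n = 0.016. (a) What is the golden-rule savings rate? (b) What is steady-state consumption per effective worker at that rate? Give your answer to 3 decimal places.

The effective depreciation rate is n + g + δ = 0.016 + 0.017 + 0.083 = 0.116.
For Cobb-Douglas, s_gold equals capital's share: s_gold = 0.21.
At the golden rule the marginal product of capital equals n+g+δ: 0.21·k^(0.21−1) = 0.116. Solving, k_gold = (0.21/0.116)^(1/0.79) ≈ 2.1197.
y_gold = 2.1197^0.21 ≈ 1.1709; c_gold = (1−0.21)·y_gold ≈ 0.9250.

(a) s_gold = 0.210; (b) c_gold ≈ 0.925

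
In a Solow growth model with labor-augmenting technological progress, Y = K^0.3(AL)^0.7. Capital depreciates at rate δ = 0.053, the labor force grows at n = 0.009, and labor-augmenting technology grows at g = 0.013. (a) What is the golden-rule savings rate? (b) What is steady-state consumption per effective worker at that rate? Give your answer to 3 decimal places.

(a) s_gold = 0.300; (b) c_gold ≈ 1.268

The effective depreciation rate is n + g + δ = 0.009 + 0.013 + 0.053 = 0.075.
For Cobb-Douglas, s_gold equals capital's share: s_gold = 0.3.
Maximizing c = f(k) − (n+g+δ)·k gives f'(k) = n+g+δ, i.e. 0.3·k^(0.3−1) = 0.075, so k_gold = (0.3/0.075)^(1/0.7) ≈ 7.2458.
y_gold = 7.2458^0.3 ≈ 1.8114; c_gold = (1−0.3)·y_gold ≈ 1.2680.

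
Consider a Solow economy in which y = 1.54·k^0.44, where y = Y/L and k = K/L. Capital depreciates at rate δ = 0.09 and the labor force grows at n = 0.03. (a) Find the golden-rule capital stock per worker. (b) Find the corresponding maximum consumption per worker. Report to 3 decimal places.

The effective depreciation rate is n + δ = 0.03 + 0.09 = 0.12.
At the golden rule the marginal product of capital equals n+δ: 0.44·1.54·k^(0.44−1) = 0.12. Solving, k_gold = (0.44·1.54/0.12)^(1/0.56) ≈ 22.0032.
y_gold = 1.54·22.0032^0.44 ≈ 6.0009; c_gold = y_gold − 0.12·k_gold ≈ 3.3605.

(a) k_gold ≈ 22.003; (b) c_gold ≈ 3.360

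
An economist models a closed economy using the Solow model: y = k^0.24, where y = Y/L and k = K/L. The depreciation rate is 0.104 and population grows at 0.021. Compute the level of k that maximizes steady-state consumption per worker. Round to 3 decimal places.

k_gold ≈ 2.359

The effective depreciation rate is n + δ = 0.021 + 0.104 = 0.125.
At the golden rule the marginal product of capital equals n+δ: 0.24·k^(0.24−1) = 0.125. Solving, k_gold = (0.24/0.125)^(1/0.76) ≈ 2.3592.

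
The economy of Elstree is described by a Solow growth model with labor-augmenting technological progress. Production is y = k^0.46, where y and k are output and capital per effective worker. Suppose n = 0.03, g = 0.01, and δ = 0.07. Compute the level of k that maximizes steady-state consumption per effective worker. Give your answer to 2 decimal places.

k_gold ≈ 14.15

n + g + δ = 0.03 + 0.01 + 0.07 = 0.11.
Golden rule sets MPK = n+g+δ: 0.46·k^(0.46−1) = 0.11, so k_gold = (0.46/0.11)^(1/0.54) ≈ 14.1474.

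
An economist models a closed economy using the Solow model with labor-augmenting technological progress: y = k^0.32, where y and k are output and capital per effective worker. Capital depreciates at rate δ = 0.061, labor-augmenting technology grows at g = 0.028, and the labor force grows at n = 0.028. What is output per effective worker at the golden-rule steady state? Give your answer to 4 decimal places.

y_gold ≈ 1.6056

Capital per effective worker breaks even when investment replaces (n + g + δ)·k; here n + g + δ = 0.117.
Golden rule sets MPK = n+g+δ: 0.32·k^(0.32−1) = 0.117, so k_gold = (0.32/0.117)^(1/0.68) ≈ 4.3913.
Output: y_gold = k_gold^0.32 = 4.3913^0.32 ≈ 1.6056.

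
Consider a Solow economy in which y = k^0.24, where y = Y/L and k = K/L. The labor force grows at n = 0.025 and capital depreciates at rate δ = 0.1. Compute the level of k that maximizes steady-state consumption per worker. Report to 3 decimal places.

k_gold ≈ 2.359

The effective depreciation rate is n + δ = 0.025 + 0.1 = 0.125.
Golden rule sets MPK = n+δ: 0.24·k^(0.24−1) = 0.125, so k_gold = (0.24/0.125)^(1/0.76) ≈ 2.3592.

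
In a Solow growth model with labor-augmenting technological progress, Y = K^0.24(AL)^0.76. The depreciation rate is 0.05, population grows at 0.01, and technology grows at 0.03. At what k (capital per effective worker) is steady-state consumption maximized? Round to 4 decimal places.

k_gold ≈ 3.6348

Capital per effective worker breaks even when investment replaces (n + g + δ)·k; here n + g + δ = 0.09.
Maximizing c = f(k) − (n+g+δ)·k gives f'(k) = n+g+δ, i.e. 0.24·k^(0.24−1) = 0.09, so k_gold = (0.24/0.09)^(1/0.76) ≈ 3.6348.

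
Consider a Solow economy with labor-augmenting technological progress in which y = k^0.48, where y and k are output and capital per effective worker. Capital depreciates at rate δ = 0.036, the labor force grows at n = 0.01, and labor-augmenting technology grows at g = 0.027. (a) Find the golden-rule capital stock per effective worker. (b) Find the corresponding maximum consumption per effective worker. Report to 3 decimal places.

Capital per effective worker breaks even when investment replaces (n + g + δ)·k; here n + g + δ = 0.073.
Setting f'(k) = n+g+δ gives 0.48·k^(0.48−1) = 0.073, hence k_gold = (0.48/0.073)^(1/0.52) ≈ 37.4042.
y_gold = 37.4042^0.48 ≈ 5.6885; c_gold = y_gold − 0.073·k_gold ≈ 2.9580.

(a) k_gold ≈ 37.404; (b) c_gold ≈ 2.958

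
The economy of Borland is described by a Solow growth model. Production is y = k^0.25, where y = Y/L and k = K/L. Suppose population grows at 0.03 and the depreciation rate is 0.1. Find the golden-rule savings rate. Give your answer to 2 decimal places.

s_gold = 0.25

Break-even investment rate: n + δ = 0.03 + 0.1 = 0.13.
At the golden rule MPK = n+δ, and in any Cobb-Douglas steady state s = (n+δ)·k/y = MPK·k/y = capital's share 0.25.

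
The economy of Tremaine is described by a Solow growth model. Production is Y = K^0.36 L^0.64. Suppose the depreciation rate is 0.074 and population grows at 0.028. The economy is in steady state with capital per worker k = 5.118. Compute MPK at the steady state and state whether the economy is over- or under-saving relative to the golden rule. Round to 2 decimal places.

under-saving; MPK ≈ 0.13

The effective depreciation rate is n + δ = 0.028 + 0.074 = 0.102.
MPK = 0.36·k^(0.36−1) = 0.36·5.118^(-0.64) ≈ 0.1266.
MPK > 0.102, so the economy is dynamically efficient (under-saving).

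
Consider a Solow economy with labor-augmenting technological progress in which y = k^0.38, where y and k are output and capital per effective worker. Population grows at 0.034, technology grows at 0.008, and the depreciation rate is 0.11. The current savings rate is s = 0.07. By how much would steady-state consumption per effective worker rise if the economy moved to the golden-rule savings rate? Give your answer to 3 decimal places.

Δc ≈ 0.509

The effective depreciation rate is n + g + δ = 0.034 + 0.008 + 0.11 = 0.152.
Current steady state (s = 0.07): k* = (0.07/0.152)^(1/0.62) ≈ 0.2863, y* = 0.2863^0.38 ≈ 0.6217, c* = (1−0.07)·0.6217 ≈ 0.5782.
Maximizing c = f(k) − (n+g+δ)·k gives f'(k) = n+g+δ, i.e. 0.38·k^(0.38−1) = 0.152, so k_gold = (0.38/0.152)^(1/0.62) ≈ 4.3837.
y_gold = 4.3837^0.38 ≈ 1.7535, c_gold = y_gold − 0.152·k_gold ≈ 1.0872.
Gain: Δc = 1.0872 − 0.5782 ≈ 0.5089.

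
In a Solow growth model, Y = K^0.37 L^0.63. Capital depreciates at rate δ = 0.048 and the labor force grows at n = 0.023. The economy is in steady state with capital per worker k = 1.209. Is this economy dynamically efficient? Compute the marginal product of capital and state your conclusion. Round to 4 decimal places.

dynamically efficient; MPK ≈ 0.3283

Capital per worker breaks even when investment replaces (n + δ)·k; here n + δ = 0.071.
MPK = 0.37·k^(0.37−1) = 0.37·1.209^(-0.63) ≈ 0.3283.
MPK > 0.071, so the economy is dynamically efficient (under-saving).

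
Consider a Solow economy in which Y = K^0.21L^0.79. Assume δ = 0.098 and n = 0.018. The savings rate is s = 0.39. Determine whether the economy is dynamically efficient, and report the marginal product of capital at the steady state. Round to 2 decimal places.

dynamically inefficient; MPK ≈ 0.06

Break-even investment rate: n + δ = 0.018 + 0.098 = 0.116.
Steady-state k*: s·k^0.21 = 0.116·k gives k* = (0.39/0.116)^(1/0.79) ≈ 4.6408.
MPK = 0.21·4.6408^(-0.79) ≈ 0.0625.
MPK < n+δ = 0.116, so the economy is dynamically inefficient (over-saving).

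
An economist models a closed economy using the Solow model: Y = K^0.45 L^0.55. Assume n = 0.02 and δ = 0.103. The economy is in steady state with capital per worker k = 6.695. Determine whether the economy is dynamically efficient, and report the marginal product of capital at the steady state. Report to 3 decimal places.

Break-even investment rate: n + δ = 0.02 + 0.103 = 0.123.
MPK = 0.45·k^(0.45−1) = 0.45·6.695^(-0.55) ≈ 0.1581.
MPK > 0.123, so the economy is dynamically efficient (under-saving).

dynamically efficient; MPK ≈ 0.158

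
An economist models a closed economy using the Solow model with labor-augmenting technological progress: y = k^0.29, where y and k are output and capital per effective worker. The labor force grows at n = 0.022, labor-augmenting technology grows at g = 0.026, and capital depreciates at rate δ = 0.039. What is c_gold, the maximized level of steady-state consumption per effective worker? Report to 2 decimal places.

Capital per effective worker breaks even when investment replaces (n + g + δ)·k; here n + g + δ = 0.087.
Golden rule sets MPK = n+g+δ: 0.29·k^(0.29−1) = 0.087, so k_gold = (0.29/0.087)^(1/0.71) ≈ 5.4507.
y_gold = 5.4507^0.29 ≈ 1.6352.
c_gold = y_gold − (n+g+δ)·k_gold = 1.6352 − 0.087·5.4507 ≈ 1.1610.

c_gold ≈ 1.16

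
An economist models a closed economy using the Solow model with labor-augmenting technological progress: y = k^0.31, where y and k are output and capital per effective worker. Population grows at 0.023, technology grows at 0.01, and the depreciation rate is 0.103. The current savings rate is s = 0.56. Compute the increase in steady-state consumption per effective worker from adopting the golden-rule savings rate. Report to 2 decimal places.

Δc ≈ 0.17

Break-even investment rate: n + g + δ = 0.023 + 0.01 + 0.103 = 0.136.
Current steady state (s = 0.56): k* = (0.56/0.136)^(1/0.69) ≈ 7.7767, y* = 7.7767^0.31 ≈ 1.8886, c* = (1−0.56)·1.8886 ≈ 0.8310.
Setting f'(k) = n+g+δ gives 0.31·k^(0.31−1) = 0.136, hence k_gold = (0.31/0.136)^(1/0.69) ≈ 3.3005.
y_gold = 3.3005^0.31 ≈ 1.4480, c_gold = y_gold − 0.136·k_gold ≈ 0.9991.
Gain: Δc = 0.9991 − 0.8310 ≈ 0.1681.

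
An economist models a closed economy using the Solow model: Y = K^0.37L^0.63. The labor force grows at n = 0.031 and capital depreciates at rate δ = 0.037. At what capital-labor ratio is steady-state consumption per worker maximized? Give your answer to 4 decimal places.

Capital per worker breaks even when investment replaces (n + δ)·k; here n + δ = 0.068.
Maximizing c = f(k) − (n+δ)·k gives f'(k) = n+δ, i.e. 0.37·k^(0.37−1) = 0.068, so k_gold = (0.37/0.068)^(1/0.63) ≈ 14.7152.

k_gold ≈ 14.7152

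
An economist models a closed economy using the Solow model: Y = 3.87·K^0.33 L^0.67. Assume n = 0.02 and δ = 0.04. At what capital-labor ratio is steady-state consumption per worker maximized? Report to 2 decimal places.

k_gold ≈ 95.98

n + δ = 0.02 + 0.04 = 0.06.
Golden rule sets MPK = n+δ: 0.33·3.87·k^(0.33−1) = 0.06, so k_gold = (0.33·3.87/0.06)^(1/0.67) ≈ 95.9841.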